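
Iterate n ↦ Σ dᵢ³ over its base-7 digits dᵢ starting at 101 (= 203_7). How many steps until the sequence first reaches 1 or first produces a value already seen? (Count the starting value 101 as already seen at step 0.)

101 = (2,0,3)_7 → 2³ + 0³ + 3³ = 35
35 = (5,0)_7 → 5³ + 0³ = 125
125 = (2,3,6)_7 → 2³ + 3³ + 6³ = 251
251 = (5,0,6)_7 → 5³ + 0³ + 6³ = 341
341 = (6,6,5)_7 → 6³ + 6³ + 5³ = 557
557 = (1,4,2,4)_7 → 1³ + 4³ + 2³ + 4³ = 137
137 = (2,5,4)_7 → 2³ + 5³ + 4³ = 197
197 = (4,0,1)_7 → 4³ + 0³ + 1³ = 65
65 = (1,2,2)_7 → 1³ + 2³ + 2³ = 17
17 = (2,3)_7 → 2³ + 3³ = 35  — 35 repeats.
That took 10 steps.

10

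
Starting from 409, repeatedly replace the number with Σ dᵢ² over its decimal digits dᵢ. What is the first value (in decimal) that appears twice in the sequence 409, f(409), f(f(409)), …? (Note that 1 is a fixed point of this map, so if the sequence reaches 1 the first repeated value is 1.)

409 → 4² + 0² + 9² = 97
97 → 9² + 7² = 130
130 → 1² + 3² + 0² = 10
10 → 1² + 0² = 1  — reached the fixed point 1.
1 → 1, so 1 is the first repeated value.

1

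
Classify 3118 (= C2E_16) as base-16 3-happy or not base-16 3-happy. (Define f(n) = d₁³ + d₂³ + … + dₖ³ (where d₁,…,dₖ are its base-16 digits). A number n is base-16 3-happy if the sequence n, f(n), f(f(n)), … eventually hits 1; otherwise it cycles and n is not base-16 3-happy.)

base-16 3-happy

3118 = (12,2,14)_16 → 12³ + 2³ + 14³ = 1728 + 8 + 2744 = 4480
4480 = (1,1,8,0)_16 → 1³ + 1³ + 8³ + 0³ = 1 + 1 + 512 + 0 = 514
514 = (2,0,2)_16 → 2³ + 0³ + 2³ = 8 + 0 + 8 = 16
16 = (1,0)_16 → 1³ + 0³ = 1 + 0 = 1  — reached 1.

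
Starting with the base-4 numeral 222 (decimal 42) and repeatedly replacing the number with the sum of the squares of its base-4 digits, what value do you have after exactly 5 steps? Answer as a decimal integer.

4

42 = (2,2,2)_4 → 2² + 2² + 2² = 4 + 4 + 4 = 12
12 = (3,0)_4 → 3² + 0² = 9 + 0 = 9
9 = (2,1)_4 → 2² + 1² = 4 + 1 = 5
5 = (1,1)_4 → 1² + 1² = 1 + 1 = 2
2 = (2)_4 → 2² = 4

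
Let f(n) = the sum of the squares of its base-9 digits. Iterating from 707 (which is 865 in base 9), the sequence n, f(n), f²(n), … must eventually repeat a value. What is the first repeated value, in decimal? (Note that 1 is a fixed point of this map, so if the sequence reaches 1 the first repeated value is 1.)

1

707 = (8,6,5)_9 → 8² + 6² + 5² = 125
125 = (1,4,8)_9 → 1² + 4² + 8² = 81
81 = (1,0,0)_9 → 1² + 0² + 0² = 1  — reached the fixed point 1.
1 → 1, so 1 is the first repeated value.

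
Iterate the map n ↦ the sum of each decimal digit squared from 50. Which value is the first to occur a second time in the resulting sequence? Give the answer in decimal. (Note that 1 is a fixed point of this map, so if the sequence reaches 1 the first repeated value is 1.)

89

50 → 5² + 0² = 25 + 0 = 25
25 → 2² + 5² = 4 + 25 = 29
29 → 2² + 9² = 4 + 81 = 85
85 → 8² + 5² = 64 + 25 = 89
89 → 8² + 9² = 64 + 81 = 145
145 → 1² + 4² + 5² = 1 + 16 + 25 = 42
42 → 4² + 2² = 16 + 4 = 20
20 → 2² + 0² = 4 + 0 = 4
4 → 4² = 16
16 → 1² + 6² = 1 + 36 = 37
37 → 3² + 7² = 9 + 49 = 58
58 → 5² + 8² = 25 + 64 = 89  — 89 already appeared earlier.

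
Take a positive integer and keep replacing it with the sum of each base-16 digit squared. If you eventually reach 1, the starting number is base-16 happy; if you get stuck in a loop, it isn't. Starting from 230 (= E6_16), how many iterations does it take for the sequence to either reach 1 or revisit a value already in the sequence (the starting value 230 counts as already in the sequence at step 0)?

230 = (14,6)_16 → 14² + 6² = 196 + 36 = 232
232 = (14,8)_16 → 14² + 8² = 196 + 64 = 260
260 = (1,0,4)_16 → 1² + 0² + 4² = 1 + 0 + 16 = 17
17 = (1,1)_16 → 1² + 1² = 1 + 1 = 2
2 = (2)_16 → 2² = 4
4 = (4)_16 → 4² = 16
16 = (1,0)_16 → 1² + 0² = 1 + 0 = 1  — reached 1.
That took 7 steps.

7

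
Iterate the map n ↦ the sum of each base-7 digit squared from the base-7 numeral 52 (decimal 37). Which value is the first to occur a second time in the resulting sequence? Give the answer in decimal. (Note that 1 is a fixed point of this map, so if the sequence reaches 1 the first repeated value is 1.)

37 = (5,2)_7 → 5² + 2² = 29
29 = (4,1)_7 → 4² + 1² = 17
17 = (2,3)_7 → 2² + 3² = 13
13 = (1,6)_7 → 1² + 6² = 37  — 37 already appeared earlier.

37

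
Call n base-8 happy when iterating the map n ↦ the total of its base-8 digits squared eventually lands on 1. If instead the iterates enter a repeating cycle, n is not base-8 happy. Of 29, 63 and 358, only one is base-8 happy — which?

29: 29 → 34 → 20 → 20  — repeats 20 (not base-8 happy)
63: 63 → 98 → 21 → 29 → 34 → 20 → 20  — repeats 20 (not base-8 happy)
358: 358 → 77 → 27 → 18 → 8 → 1  — reaches 1 (base-8 happy)

358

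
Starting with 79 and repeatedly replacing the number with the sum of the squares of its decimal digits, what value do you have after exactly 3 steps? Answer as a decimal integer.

1

79 → 7² + 9² = 130
130 → 1² + 3² + 0² = 10
10 → 1² + 0² = 1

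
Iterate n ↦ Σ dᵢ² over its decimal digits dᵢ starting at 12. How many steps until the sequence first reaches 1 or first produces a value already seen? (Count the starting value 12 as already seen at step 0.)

13

12 → 1² + 2² = 5
5 → 5² = 25
25 → 2² + 5² = 29
29 → 2² + 9² = 85
85 → 8² + 5² = 89
89 → 8² + 9² = 145
145 → 1² + 4² + 5² = 42
42 → 4² + 2² = 20
20 → 2² + 0² = 4
4 → 4² = 16
16 → 1² + 6² = 37
37 → 3² + 7² = 58
58 → 5² + 8² = 89  — 89 repeats.
That took 13 steps.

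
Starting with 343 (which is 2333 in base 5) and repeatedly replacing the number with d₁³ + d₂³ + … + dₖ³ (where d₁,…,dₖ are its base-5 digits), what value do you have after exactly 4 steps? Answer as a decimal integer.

3

343 = (2,3,3,3)_5 → 2³ + 3³ + 3³ + 3³ = 8 + 27 + 27 + 27 = 89
89 = (3,2,4)_5 → 3³ + 2³ + 4³ = 27 + 8 + 64 = 99
99 = (3,4,4)_5 → 3³ + 4³ + 4³ = 27 + 64 + 64 = 155
155 = (1,1,1,0)_5 → 1³ + 1³ + 1³ + 0³ = 1 + 1 + 1 + 0 = 3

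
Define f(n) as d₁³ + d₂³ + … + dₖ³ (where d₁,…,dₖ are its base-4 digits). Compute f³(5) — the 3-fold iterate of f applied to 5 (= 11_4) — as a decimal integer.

5 = (1,1)_4 → 1³ + 1³ = 2
2 = (2)_4 → 2³ = 8
8 = (2,0)_4 → 2³ + 0³ = 8

8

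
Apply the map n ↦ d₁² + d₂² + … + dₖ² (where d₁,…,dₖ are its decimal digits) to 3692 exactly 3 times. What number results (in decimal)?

3692 → 3² + 6² + 9² + 2² = 130
130 → 1² + 3² + 0² = 10
10 → 1² + 0² = 1

1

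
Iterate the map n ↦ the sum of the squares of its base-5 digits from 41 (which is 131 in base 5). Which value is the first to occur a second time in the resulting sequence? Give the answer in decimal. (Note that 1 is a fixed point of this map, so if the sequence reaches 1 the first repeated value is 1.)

1

41 = (1,3,1)_5 → 1² + 3² + 1² = 1 + 9 + 1 = 11
11 = (2,1)_5 → 2² + 1² = 4 + 1 = 5
5 = (1,0)_5 → 1² + 0² = 1 + 0 = 1  — reached the fixed point 1.
1 → 1, so 1 is the first repeated value.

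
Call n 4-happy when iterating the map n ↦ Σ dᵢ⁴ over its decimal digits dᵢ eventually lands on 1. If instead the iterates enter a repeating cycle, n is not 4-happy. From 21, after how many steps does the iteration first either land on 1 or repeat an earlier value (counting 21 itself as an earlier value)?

5

21 → 2⁴ + 1⁴ = 17
17 → 1⁴ + 7⁴ = 2402
2402 → 2⁴ + 4⁴ + 0⁴ + 2⁴ = 288
288 → 2⁴ + 8⁴ + 8⁴ = 8208
8208 → 8⁴ + 2⁴ + 0⁴ + 8⁴ = 8208  — 8208 repeats.
That took 5 steps.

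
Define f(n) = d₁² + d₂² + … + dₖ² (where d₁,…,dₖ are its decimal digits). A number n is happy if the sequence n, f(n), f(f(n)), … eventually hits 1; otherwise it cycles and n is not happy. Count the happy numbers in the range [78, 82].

78: 78 → 113 → 11 → 2 → 4 → 16 → 37 → 58 → 89 → 145 → 42 → 20 → 4  (repeats 4)
79: 79 → 130 → 10 → 1  (reaches 1)
80: 80 → 64 → 52 → 29 → 85 → 89 → 145 → 42 → 20 → 4 → 16 → 37 → 58 → 89  (repeats 89)
81: 81 → 65 → 61 → 37 → 58 → 89 → 145 → 42 → 20 → 4 → 16 → 37  (repeats 37)
82: 82 → 68 → 100 → 1  (reaches 1)
happy: 79, 82

2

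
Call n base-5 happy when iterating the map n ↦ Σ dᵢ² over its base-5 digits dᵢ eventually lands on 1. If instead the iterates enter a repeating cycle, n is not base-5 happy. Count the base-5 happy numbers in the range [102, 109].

102: 102 → 20 → 16 → 10 → 4 → 16  (repeats 16)
103: 103 → 25 → 1  (reaches 1)
104: 104 → 32 → 6 → 2 → 4 → 16 → 10 → 4  (repeats 4)
105: 105 → 17 → 13 → 13  (repeats 13)
106: 106 → 18 → 18  (repeats 18)
107: 107 → 21 → 17 → 13 → 13  (repeats 13)
108: 108 → 26 → 2 → 4 → 16 → 10 → 4  (repeats 4)
109: 109 → 33 → 11 → 5 → 1  (reaches 1)
base-5 happy: 103, 109

2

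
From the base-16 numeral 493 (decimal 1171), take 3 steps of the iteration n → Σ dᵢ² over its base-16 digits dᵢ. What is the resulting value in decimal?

128

1171 = (4,9,3)_16 → 4² + 9² + 3² = 106
106 = (6,10)_16 → 6² + 10² = 136
136 = (8,8)_16 → 8² + 8² = 128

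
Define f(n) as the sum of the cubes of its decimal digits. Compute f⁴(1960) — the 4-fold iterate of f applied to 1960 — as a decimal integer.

1960 → 1³ + 9³ + 6³ + 0³ = 946
946 → 9³ + 4³ + 6³ = 1009
1009 → 1³ + 0³ + 0³ + 9³ = 730
730 → 7³ + 3³ + 0³ = 370

370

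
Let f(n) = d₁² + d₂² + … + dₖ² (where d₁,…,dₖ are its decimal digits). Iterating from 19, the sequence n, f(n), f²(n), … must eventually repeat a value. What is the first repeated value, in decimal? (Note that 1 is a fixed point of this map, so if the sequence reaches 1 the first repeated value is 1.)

19 → 1² + 9² = 1 + 81 = 82
82 → 8² + 2² = 64 + 4 = 68
68 → 6² + 8² = 36 + 64 = 100
100 → 1² + 0² + 0² = 1 + 0 + 0 = 1  — reached the fixed point 1.
1 → 1, so 1 is the first repeated value.

1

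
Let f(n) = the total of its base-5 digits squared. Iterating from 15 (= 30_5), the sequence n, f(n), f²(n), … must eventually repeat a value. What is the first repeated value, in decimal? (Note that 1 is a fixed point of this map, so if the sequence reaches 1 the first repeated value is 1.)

15 = (3,0)_5 → 3² + 0² = 9
9 = (1,4)_5 → 1² + 4² = 17
17 = (3,2)_5 → 3² + 2² = 13
13 = (2,3)_5 → 2² + 3² = 13  — 13 already appeared earlier.

13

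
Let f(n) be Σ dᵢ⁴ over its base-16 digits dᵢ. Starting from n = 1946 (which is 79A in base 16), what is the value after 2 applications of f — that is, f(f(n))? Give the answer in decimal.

1946 = (7,9,10)_16 → 7⁴ + 9⁴ + 10⁴ = 2401 + 6561 + 10000 = 18962
18962 = (4,10,1,2)_16 → 4⁴ + 10⁴ + 1⁴ + 2⁴ = 256 + 10000 + 1 + 16 = 10273

10273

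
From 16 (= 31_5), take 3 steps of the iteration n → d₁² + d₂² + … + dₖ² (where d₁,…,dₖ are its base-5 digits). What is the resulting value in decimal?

16 = (3,1)_5 → 3² + 1² = 9 + 1 = 10
10 = (2,0)_5 → 2² + 0² = 4 + 0 = 4
4 = (4)_5 → 4² = 16

16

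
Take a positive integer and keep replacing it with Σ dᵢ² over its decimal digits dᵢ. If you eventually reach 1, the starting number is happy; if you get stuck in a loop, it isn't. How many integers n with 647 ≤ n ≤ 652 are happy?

647: 647 → 101 → 2 → 4 → 16 → 37 → 58 → 89 → 145 → 42 → 20 → 4  — not happy
648: 648 → 116 → 38 → 73 → 58 → 89 → 145 → 42 → 20 → 4 → 16 → 37 → 58  — not happy
649: 649 → 133 → 19 → 82 → 68 → 100 → 1  — happy
650: 650 → 61 → 37 → 58 → 89 → 145 → 42 → 20 → 4 → 16 → 37  — not happy
651: 651 → 62 → 40 → 16 → 37 → 58 → 89 → 145 → 42 → 20 → 4 → 16  — not happy
652: 652 → 65 → 61 → 37 → 58 → 89 → 145 → 42 → 20 → 4 → 16 → 37  — not happy
happy: 649

1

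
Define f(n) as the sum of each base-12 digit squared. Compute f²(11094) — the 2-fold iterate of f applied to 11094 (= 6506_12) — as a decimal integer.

11094 = (6,5,0,6)_12 → 6² + 5² + 0² + 6² = 36 + 25 + 0 + 36 = 97
97 = (8,1)_12 → 8² + 1² = 64 + 1 = 65

65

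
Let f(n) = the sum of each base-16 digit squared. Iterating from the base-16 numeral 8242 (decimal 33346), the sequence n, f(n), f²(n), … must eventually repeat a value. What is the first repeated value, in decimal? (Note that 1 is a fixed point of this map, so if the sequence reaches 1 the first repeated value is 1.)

1

33346 = (8,2,4,2)_16 → 8² + 2² + 4² + 2² = 64 + 4 + 16 + 4 = 88
88 = (5,8)_16 → 5² + 8² = 25 + 64 = 89
89 = (5,9)_16 → 5² + 9² = 25 + 81 = 106
106 = (6,10)_16 → 6² + 10² = 36 + 100 = 136
136 = (8,8)_16 → 8² + 8² = 64 + 64 = 128
128 = (8,0)_16 → 8² + 0² = 64 + 0 = 64
64 = (4,0)_16 → 4² + 0² = 16 + 0 = 16
16 = (1,0)_16 → 1² + 0² = 1 + 0 = 1  — reached the fixed point 1.
1 → 1, so 1 is the first repeated value.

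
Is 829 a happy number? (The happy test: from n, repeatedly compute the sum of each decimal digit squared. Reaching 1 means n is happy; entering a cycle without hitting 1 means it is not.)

not happy

829 → 149
149 → 98
98 → 145
145 → 42
42 → 20
20 → 4
4 → 16
16 → 37
37 → 58
58 → 89
89 → 145  — 145 already seen; the sequence cycles without reaching 1.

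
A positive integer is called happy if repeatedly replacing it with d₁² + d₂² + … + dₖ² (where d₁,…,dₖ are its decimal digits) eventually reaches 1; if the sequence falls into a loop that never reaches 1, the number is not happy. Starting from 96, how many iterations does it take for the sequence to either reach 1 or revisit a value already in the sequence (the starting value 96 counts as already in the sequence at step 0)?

96 → 9² + 6² = 117
117 → 1² + 1² + 7² = 51
51 → 5² + 1² = 26
26 → 2² + 6² = 40
40 → 4² + 0² = 16
16 → 1² + 6² = 37
37 → 3² + 7² = 58
58 → 5² + 8² = 89
89 → 8² + 9² = 145
145 → 1² + 4² + 5² = 42
42 → 4² + 2² = 20
20 → 2² + 0² = 4
4 → 4² = 16  — 16 repeats.
That took 13 steps.

13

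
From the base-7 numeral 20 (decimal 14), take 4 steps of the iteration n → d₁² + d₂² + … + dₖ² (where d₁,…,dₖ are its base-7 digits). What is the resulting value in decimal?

14 = (2,0)_7 → 4
4 = (4)_7 → 16
16 = (2,2)_7 → 8
8 = (1,1)_7 → 2

2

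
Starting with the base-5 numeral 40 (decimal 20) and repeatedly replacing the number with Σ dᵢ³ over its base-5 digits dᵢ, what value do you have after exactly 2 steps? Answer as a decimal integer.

80

20 = (4,0)_5 → 4³ + 0³ = 64 + 0 = 64
64 = (2,2,4)_5 → 2³ + 2³ + 4³ = 8 + 8 + 64 = 80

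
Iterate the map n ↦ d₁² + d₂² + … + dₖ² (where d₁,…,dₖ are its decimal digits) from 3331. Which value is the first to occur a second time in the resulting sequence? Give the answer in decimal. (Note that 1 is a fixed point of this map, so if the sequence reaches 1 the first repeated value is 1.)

1

3331 → 3² + 3² + 3² + 1² = 9 + 9 + 9 + 1 = 28
28 → 2² + 8² = 4 + 64 = 68
68 → 6² + 8² = 36 + 64 = 100
100 → 1² + 0² + 0² = 1 + 0 + 0 = 1  — reached the fixed point 1.
1 → 1, so 1 is the first repeated value.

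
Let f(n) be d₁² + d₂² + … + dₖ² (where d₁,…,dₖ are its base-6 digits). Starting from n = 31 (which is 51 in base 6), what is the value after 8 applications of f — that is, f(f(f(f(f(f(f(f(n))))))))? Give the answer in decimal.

31 = (5,1)_6 → 5² + 1² = 25 + 1 = 26
26 = (4,2)_6 → 4² + 2² = 16 + 4 = 20
20 = (3,2)_6 → 3² + 2² = 9 + 4 = 13
13 = (2,1)_6 → 2² + 1² = 4 + 1 = 5
5 = (5)_6 → 5² = 25
25 = (4,1)_6 → 4² + 1² = 16 + 1 = 17
17 = (2,5)_6 → 2² + 5² = 4 + 25 = 29
29 = (4,5)_6 → 4² + 5² = 16 + 25 = 41

41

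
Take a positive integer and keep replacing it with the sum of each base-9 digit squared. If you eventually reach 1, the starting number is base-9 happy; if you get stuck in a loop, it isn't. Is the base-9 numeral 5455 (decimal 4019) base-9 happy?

base-9 happy

4019 = (5,4,5,5)_9 → 5² + 4² + 5² + 5² = 25 + 16 + 25 + 25 = 91
91 = (1,1,1)_9 → 1² + 1² + 1² = 1 + 1 + 1 = 3
3 = (3)_9 → 3² = 9
9 = (1,0)_9 → 1² + 0² = 1 + 0 = 1  — reached 1.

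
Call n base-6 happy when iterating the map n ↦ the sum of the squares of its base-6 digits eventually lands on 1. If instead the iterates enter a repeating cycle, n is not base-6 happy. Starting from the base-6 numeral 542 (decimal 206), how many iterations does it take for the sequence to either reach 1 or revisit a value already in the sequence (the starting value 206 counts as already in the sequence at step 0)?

206 = (5,4,2)_6 → 45
45 = (1,1,3)_6 → 11
11 = (1,5)_6 → 26
26 = (4,2)_6 → 20
20 = (3,2)_6 → 13
13 = (2,1)_6 → 5
5 = (5)_6 → 25
25 = (4,1)_6 → 17
17 = (2,5)_6 → 29
29 = (4,5)_6 → 41
41 = (1,0,5)_6 → 26  — 26 repeats.
That took 11 steps.

11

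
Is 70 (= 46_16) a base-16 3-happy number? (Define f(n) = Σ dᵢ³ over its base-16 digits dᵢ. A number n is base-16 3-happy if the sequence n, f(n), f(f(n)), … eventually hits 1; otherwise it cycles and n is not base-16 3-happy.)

70 = (4,6)_16 → 280
280 = (1,1,8)_16 → 514
514 = (2,0,2)_16 → 16
16 = (1,0)_16 → 1  — reached 1.

base-16 3-happy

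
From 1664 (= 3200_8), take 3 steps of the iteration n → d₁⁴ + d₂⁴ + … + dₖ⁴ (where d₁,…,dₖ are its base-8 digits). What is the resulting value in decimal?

1664 = (3,2,0,0)_8 → 3⁴ + 2⁴ + 0⁴ + 0⁴ = 97
97 = (1,4,1)_8 → 1⁴ + 4⁴ + 1⁴ = 258
258 = (4,0,2)_8 → 4⁴ + 0⁴ + 2⁴ = 272

272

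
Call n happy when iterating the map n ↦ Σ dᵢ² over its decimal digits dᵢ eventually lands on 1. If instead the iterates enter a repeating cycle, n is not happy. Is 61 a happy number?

not happy

61 → 6² + 1² = 37
37 → 3² + 7² = 58
58 → 5² + 8² = 89
89 → 8² + 9² = 145
145 → 1² + 4² + 5² = 42
42 → 4² + 2² = 20
20 → 2² + 0² = 4
4 → 4² = 16
16 → 1² + 6² = 37  — 37 already seen; the sequence cycles without reaching 1.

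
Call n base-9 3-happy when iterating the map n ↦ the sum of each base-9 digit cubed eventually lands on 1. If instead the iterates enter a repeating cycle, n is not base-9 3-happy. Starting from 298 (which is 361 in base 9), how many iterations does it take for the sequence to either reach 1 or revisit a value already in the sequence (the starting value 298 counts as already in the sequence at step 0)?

298 = (3,6,1)_9 → 244
244 = (3,0,1)_9 → 28
28 = (3,1)_9 → 28  — 28 repeats.
That took 3 steps.

3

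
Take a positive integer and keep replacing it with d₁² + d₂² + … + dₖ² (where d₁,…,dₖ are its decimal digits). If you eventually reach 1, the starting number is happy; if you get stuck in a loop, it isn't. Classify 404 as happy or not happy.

404 → 32
32 → 13
13 → 10
10 → 1  — reached 1.

happy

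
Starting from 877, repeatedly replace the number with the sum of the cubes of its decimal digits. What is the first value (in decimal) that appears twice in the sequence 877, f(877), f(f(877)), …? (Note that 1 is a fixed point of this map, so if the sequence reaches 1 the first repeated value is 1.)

1

877 → 8³ + 7³ + 7³ = 1198
1198 → 1³ + 1³ + 9³ + 8³ = 1243
1243 → 1³ + 2³ + 4³ + 3³ = 100
100 → 1³ + 0³ + 0³ = 1  — reached the fixed point 1.
1 → 1, so 1 is the first repeated value.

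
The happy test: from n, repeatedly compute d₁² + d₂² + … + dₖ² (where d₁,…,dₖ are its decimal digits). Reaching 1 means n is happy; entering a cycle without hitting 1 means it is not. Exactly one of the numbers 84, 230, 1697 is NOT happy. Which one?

84

84: 84 → 80 → 64 → 52 → 29 → 85 → 89 → 145 → 42 → 20 → 4 → 16 → 37 → 58 → 89  — repeats 89 (not happy)
230: 230 → 13 → 10 → 1  — reaches 1 (happy)
1697: 1697 → 167 → 86 → 100 → 1  — reaches 1 (happy)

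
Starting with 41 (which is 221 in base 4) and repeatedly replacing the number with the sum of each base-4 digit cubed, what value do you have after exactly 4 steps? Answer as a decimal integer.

8

41 = (2,2,1)_4 → 2³ + 2³ + 1³ = 8 + 8 + 1 = 17
17 = (1,0,1)_4 → 1³ + 0³ + 1³ = 1 + 0 + 1 = 2
2 = (2)_4 → 2³ = 8
8 = (2,0)_4 → 2³ + 0³ = 8 + 0 = 8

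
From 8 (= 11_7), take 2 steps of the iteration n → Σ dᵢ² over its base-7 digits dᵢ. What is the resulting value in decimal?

8 = (1,1)_7 → 1² + 1² = 2
2 = (2)_7 → 2² = 4

4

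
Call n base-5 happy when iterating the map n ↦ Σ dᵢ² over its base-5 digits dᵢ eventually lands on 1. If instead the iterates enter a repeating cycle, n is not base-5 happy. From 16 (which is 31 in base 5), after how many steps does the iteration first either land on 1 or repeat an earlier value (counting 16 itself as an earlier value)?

16 = (3,1)_5 → 3² + 1² = 10
10 = (2,0)_5 → 2² + 0² = 4
4 = (4)_5 → 4² = 16  — 16 repeats.
That took 3 steps.

3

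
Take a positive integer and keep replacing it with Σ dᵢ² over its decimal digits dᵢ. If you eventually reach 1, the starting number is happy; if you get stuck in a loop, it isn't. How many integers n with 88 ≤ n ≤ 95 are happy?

88: 88 → 128 → 69 → 117 → 51 → 26 → 40 → 16 → 37 → 58 → 89 → 145 → 42 → 20 → 4 → 16  (repeats 16)
89: 89 → 145 → 42 → 20 → 4 → 16 → 37 → 58 → 89  (repeats 89)
90: 90 → 81 → 65 → 61 → 37 → 58 → 89 → 145 → 42 → 20 → 4 → 16 → 37  (repeats 37)
91: 91 → 82 → 68 → 100 → 1  (reaches 1)
92: 92 → 85 → 89 → 145 → 42 → 20 → 4 → 16 → 37 → 58 → 89  (repeats 89)
93: 93 → 90 → 81 → 65 → 61 → 37 → 58 → 89 → 145 → 42 → 20 → 4 → 16 → 37  (repeats 37)
94: 94 → 97 → 130 → 10 → 1  (reaches 1)
95: 95 → 106 → 37 → 58 → 89 → 145 → 42 → 20 → 4 → 16 → 37  (repeats 37)
happy: 91, 94

2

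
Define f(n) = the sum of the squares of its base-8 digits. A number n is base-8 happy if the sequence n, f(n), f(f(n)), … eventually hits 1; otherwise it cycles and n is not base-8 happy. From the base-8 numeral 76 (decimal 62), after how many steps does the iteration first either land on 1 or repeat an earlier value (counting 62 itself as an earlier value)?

9

62 = (7,6)_8 → 7² + 6² = 85
85 = (1,2,5)_8 → 1² + 2² + 5² = 30
30 = (3,6)_8 → 3² + 6² = 45
45 = (5,5)_8 → 5² + 5² = 50
50 = (6,2)_8 → 6² + 2² = 40
40 = (5,0)_8 → 5² + 0² = 25
25 = (3,1)_8 → 3² + 1² = 10
10 = (1,2)_8 → 1² + 2² = 5
5 = (5)_8 → 5² = 25  — 25 repeats.
That took 9 steps.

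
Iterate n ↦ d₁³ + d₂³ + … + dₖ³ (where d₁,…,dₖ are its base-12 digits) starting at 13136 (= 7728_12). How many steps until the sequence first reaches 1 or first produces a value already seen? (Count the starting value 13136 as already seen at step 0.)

13136 = (7,7,2,8)_12 → 7³ + 7³ + 2³ + 8³ = 343 + 343 + 8 + 512 = 1206
1206 = (8,4,6)_12 → 8³ + 4³ + 6³ = 512 + 64 + 216 = 792
792 = (5,6,0)_12 → 5³ + 6³ + 0³ = 125 + 216 + 0 = 341
341 = (2,4,5)_12 → 2³ + 4³ + 5³ = 8 + 64 + 125 = 197
197 = (1,4,5)_12 → 1³ + 4³ + 5³ = 1 + 64 + 125 = 190
190 = (1,3,10)_12 → 1³ + 3³ + 10³ = 1 + 27 + 1000 = 1028
1028 = (7,1,8)_12 → 7³ + 1³ + 8³ = 343 + 1 + 512 = 856
856 = (5,11,4)_12 → 5³ + 11³ + 4³ = 125 + 1331 + 64 = 1520
1520 = (10,6,8)_12 → 10³ + 6³ + 8³ = 1000 + 216 + 512 = 1728
1728 = (1,0,0,0)_12 → 1³ + 0³ + 0³ + 0³ = 1 + 0 + 0 + 0 = 1  — reached 1.
That took 10 steps.

10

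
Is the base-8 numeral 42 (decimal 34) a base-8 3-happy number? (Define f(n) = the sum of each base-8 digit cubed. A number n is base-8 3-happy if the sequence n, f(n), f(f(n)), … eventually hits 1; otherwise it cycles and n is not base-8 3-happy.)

base-8 3-happy

34 = (4,2)_8 → 4³ + 2³ = 72
72 = (1,1,0)_8 → 1³ + 1³ + 0³ = 2
2 = (2)_8 → 2³ = 8
8 = (1,0)_8 → 1³ + 0³ = 1  — reached 1.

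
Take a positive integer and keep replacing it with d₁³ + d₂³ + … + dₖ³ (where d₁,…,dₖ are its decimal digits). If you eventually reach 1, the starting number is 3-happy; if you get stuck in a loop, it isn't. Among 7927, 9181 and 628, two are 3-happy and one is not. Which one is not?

7927: 7927 → 1423 → 100 → 1  — reaches 1 (3-happy)
9181: 9181 → 1243 → 100 → 1  — reaches 1 (3-happy)
628: 628 → 736 → 586 → 853 → 664 → 496 → 1009 → 730 → 370 → 370  — repeats 370 (not 3-happy)

628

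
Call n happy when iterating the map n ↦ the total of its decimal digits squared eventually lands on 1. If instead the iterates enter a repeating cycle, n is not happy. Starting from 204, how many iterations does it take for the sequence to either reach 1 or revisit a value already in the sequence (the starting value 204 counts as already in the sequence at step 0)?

204 → 2² + 0² + 4² = 20
20 → 2² + 0² = 4
4 → 4² = 16
16 → 1² + 6² = 37
37 → 3² + 7² = 58
58 → 5² + 8² = 89
89 → 8² + 9² = 145
145 → 1² + 4² + 5² = 42
42 → 4² + 2² = 20  — 20 repeats.
That took 9 steps.

9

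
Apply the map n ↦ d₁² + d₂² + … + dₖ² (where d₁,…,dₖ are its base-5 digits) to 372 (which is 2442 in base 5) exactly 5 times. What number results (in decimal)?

10

372 = (2,4,4,2)_5 → 2² + 4² + 4² + 2² = 40
40 = (1,3,0)_5 → 1² + 3² + 0² = 10
10 = (2,0)_5 → 2² + 0² = 4
4 = (4)_5 → 4² = 16
16 = (3,1)_5 → 3² + 1² = 10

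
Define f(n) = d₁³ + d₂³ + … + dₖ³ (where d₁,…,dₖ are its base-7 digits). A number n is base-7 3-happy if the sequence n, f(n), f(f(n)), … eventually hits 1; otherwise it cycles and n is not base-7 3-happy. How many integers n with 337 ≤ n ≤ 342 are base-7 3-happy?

337: 337 → 433 → 343 → 1  — base-7 3-happy
338: 338 → 440 → 434 → 218 → 92 → 218  — not base-7 3-happy
339: 339 → 459 → 81 → 129 → 99 → 9 → 9  — not base-7 3-happy
340: 340 → 496 → 244 → 496  — not base-7 3-happy
341: 341 → 557 → 137 → 197 → 65 → 17 → 35 → 125 → 251 → 341  — not base-7 3-happy
342: 342 → 648 → 282 → 258 → 342  — not base-7 3-happy
base-7 3-happy: 337

1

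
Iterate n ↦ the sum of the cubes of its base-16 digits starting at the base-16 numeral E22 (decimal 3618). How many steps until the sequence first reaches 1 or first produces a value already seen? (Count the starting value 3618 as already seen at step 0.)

3618 = (14,2,2)_16 → 14³ + 2³ + 2³ = 2760
2760 = (10,12,8)_16 → 10³ + 12³ + 8³ = 3240
3240 = (12,10,8)_16 → 12³ + 10³ + 8³ = 3240  — 3240 repeats.
That took 3 steps.

3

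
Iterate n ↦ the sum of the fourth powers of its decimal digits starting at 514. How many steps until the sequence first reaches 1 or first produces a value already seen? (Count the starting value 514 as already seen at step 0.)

514 → 882
882 → 8208
8208 → 8208  — 8208 repeats.
That took 3 steps.

3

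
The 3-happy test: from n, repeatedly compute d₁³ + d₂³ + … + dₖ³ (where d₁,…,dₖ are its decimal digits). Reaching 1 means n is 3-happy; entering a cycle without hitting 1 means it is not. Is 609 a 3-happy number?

609 → 6³ + 0³ + 9³ = 216 + 0 + 729 = 945
945 → 9³ + 4³ + 5³ = 729 + 64 + 125 = 918
918 → 9³ + 1³ + 8³ = 729 + 1 + 512 = 1242
1242 → 1³ + 2³ + 4³ + 2³ = 1 + 8 + 64 + 8 = 81
81 → 8³ + 1³ = 512 + 1 = 513
513 → 5³ + 1³ + 3³ = 125 + 1 + 27 = 153
153 → 1³ + 5³ + 3³ = 1 + 125 + 27 = 153  — 153 already seen; the sequence cycles without reaching 1.

not 3-happy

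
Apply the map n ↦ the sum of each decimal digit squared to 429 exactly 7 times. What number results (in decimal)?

429 → 4² + 2² + 9² = 16 + 4 + 81 = 101
101 → 1² + 0² + 1² = 1 + 0 + 1 = 2
2 → 2² = 4
4 → 4² = 16
16 → 1² + 6² = 1 + 36 = 37
37 → 3² + 7² = 9 + 49 = 58
58 → 5² + 8² = 25 + 64 = 89

89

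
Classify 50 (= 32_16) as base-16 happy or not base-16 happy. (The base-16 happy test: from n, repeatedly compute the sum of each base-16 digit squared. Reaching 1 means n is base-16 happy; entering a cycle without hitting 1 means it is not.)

50 = (3,2)_16 → 3² + 2² = 9 + 4 = 13
13 = (13)_16 → 13² = 169
169 = (10,9)_16 → 10² + 9² = 100 + 81 = 181
181 = (11,5)_16 → 11² + 5² = 121 + 25 = 146
146 = (9,2)_16 → 9² + 2² = 81 + 4 = 85
85 = (5,5)_16 → 5² + 5² = 25 + 25 = 50  — 50 already seen; the sequence cycles without reaching 1.

not base-16 happy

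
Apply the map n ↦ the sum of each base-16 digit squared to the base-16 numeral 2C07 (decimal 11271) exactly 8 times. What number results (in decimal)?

11271 = (2,12,0,7)_16 → 2² + 12² + 0² + 7² = 4 + 144 + 0 + 49 = 197
197 = (12,5)_16 → 12² + 5² = 144 + 25 = 169
169 = (10,9)_16 → 10² + 9² = 100 + 81 = 181
181 = (11,5)_16 → 11² + 5² = 121 + 25 = 146
146 = (9,2)_16 → 9² + 2² = 81 + 4 = 85
85 = (5,5)_16 → 5² + 5² = 25 + 25 = 50
50 = (3,2)_16 → 3² + 2² = 9 + 4 = 13
13 = (13)_16 → 13² = 169

169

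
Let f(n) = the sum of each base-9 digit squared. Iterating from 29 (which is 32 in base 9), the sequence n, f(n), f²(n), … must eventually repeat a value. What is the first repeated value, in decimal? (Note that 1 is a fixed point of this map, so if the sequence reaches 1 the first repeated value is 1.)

65

29 = (3,2)_9 → 3² + 2² = 13
13 = (1,4)_9 → 1² + 4² = 17
17 = (1,8)_9 → 1² + 8² = 65
65 = (7,2)_9 → 7² + 2² = 53
53 = (5,8)_9 → 5² + 8² = 89
89 = (1,0,8)_9 → 1² + 0² + 8² = 65  — 65 already appeared earlier.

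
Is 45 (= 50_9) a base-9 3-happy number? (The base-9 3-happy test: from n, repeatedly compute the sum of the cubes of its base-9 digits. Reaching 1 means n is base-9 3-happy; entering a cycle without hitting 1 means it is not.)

45 = (5,0)_9 → 5³ + 0³ = 125
125 = (1,4,8)_9 → 1³ + 4³ + 8³ = 577
577 = (7,1,1)_9 → 7³ + 1³ + 1³ = 345
345 = (4,2,3)_9 → 4³ + 2³ + 3³ = 99
99 = (1,2,0)_9 → 1³ + 2³ + 0³ = 9
9 = (1,0)_9 → 1³ + 0³ = 1  — reached 1.

base-9 3-happy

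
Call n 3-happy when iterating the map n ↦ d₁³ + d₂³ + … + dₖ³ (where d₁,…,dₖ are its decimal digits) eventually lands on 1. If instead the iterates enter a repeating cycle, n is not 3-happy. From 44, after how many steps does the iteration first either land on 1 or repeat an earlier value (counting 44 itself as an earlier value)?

44 → 4³ + 4³ = 128
128 → 1³ + 2³ + 8³ = 521
521 → 5³ + 2³ + 1³ = 134
134 → 1³ + 3³ + 4³ = 92
92 → 9³ + 2³ = 737
737 → 7³ + 3³ + 7³ = 713
713 → 7³ + 1³ + 3³ = 371
371 → 3³ + 7³ + 1³ = 371  — 371 repeats.
That took 8 steps.

8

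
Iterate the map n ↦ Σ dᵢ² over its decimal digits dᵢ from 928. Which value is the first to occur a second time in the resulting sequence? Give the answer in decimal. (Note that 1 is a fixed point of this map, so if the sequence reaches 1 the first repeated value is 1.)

145

928 → 9² + 2² + 8² = 81 + 4 + 64 = 149
149 → 1² + 4² + 9² = 1 + 16 + 81 = 98
98 → 9² + 8² = 81 + 64 = 145
145 → 1² + 4² + 5² = 1 + 16 + 25 = 42
42 → 4² + 2² = 16 + 4 = 20
20 → 2² + 0² = 4 + 0 = 4
4 → 4² = 16
16 → 1² + 6² = 1 + 36 = 37
37 → 3² + 7² = 9 + 49 = 58
58 → 5² + 8² = 25 + 64 = 89
89 → 8² + 9² = 64 + 81 = 145  — 145 already appeared earlier.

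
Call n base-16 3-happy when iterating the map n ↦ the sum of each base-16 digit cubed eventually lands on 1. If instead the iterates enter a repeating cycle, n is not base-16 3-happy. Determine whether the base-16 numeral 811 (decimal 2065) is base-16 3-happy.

2065 = (8,1,1)_16 → 8³ + 1³ + 1³ = 512 + 1 + 1 = 514
514 = (2,0,2)_16 → 2³ + 0³ + 2³ = 8 + 0 + 8 = 16
16 = (1,0)_16 → 1³ + 0³ = 1 + 0 = 1  — reached 1.

base-16 3-happy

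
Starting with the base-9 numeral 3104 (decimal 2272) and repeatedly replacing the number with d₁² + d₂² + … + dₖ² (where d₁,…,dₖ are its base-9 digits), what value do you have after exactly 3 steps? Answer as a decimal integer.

2272 = (3,1,0,4)_9 → 26
26 = (2,8)_9 → 68
68 = (7,5)_9 → 74

74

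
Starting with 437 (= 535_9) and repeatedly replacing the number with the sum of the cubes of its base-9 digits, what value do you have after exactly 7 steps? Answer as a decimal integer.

437 = (5,3,5)_9 → 5³ + 3³ + 5³ = 125 + 27 + 125 = 277
277 = (3,3,7)_9 → 3³ + 3³ + 7³ = 27 + 27 + 343 = 397
397 = (4,8,1)_9 → 4³ + 8³ + 1³ = 64 + 512 + 1 = 577
577 = (7,1,1)_9 → 7³ + 1³ + 1³ = 343 + 1 + 1 = 345
345 = (4,2,3)_9 → 4³ + 2³ + 3³ = 64 + 8 + 27 = 99
99 = (1,2,0)_9 → 1³ + 2³ + 0³ = 1 + 8 + 0 = 9
9 = (1,0)_9 → 1³ + 0³ = 1 + 0 = 1

1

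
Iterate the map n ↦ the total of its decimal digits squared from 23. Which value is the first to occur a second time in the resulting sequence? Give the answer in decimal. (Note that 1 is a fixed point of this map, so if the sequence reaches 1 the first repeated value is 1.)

1

23 → 2² + 3² = 4 + 9 = 13
13 → 1² + 3² = 1 + 9 = 10
10 → 1² + 0² = 1 + 0 = 1  — reached the fixed point 1.
1 → 1, so 1 is the first repeated value.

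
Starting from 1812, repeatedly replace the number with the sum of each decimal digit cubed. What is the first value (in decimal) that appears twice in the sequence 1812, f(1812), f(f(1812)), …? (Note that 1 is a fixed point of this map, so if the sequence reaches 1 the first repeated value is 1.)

153

1812 → 1³ + 8³ + 1³ + 2³ = 1 + 512 + 1 + 8 = 522
522 → 5³ + 2³ + 2³ = 125 + 8 + 8 = 141
141 → 1³ + 4³ + 1³ = 1 + 64 + 1 = 66
66 → 6³ + 6³ = 216 + 216 = 432
432 → 4³ + 3³ + 2³ = 64 + 27 + 8 = 99
99 → 9³ + 9³ = 729 + 729 = 1458
1458 → 1³ + 4³ + 5³ + 8³ = 1 + 64 + 125 + 512 = 702
702 → 7³ + 0³ + 2³ = 343 + 0 + 8 = 351
351 → 3³ + 5³ + 1³ = 27 + 125 + 1 = 153
153 → 1³ + 5³ + 3³ = 1 + 125 + 27 = 153  — 153 already appeared earlier.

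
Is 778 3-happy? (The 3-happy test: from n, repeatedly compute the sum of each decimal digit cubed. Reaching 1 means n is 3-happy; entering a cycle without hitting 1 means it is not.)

778 → 1198
1198 → 1243
1243 → 100
100 → 1  — reached 1.

3-happy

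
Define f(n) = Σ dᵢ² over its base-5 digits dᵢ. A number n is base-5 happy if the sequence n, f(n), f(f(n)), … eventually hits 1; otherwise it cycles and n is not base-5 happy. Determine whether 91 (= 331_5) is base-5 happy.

91 = (3,3,1)_5 → 3² + 3² + 1² = 19
19 = (3,4)_5 → 3² + 4² = 25
25 = (1,0,0)_5 → 1² + 0² + 0² = 1  — reached 1.

base-5 happy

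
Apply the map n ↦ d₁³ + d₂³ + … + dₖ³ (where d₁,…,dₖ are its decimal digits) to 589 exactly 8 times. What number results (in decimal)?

589 → 1366
1366 → 460
460 → 280
280 → 520
520 → 133
133 → 55
55 → 250
250 → 133

133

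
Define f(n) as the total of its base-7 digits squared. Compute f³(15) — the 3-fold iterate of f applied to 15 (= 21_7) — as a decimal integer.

25

15 = (2,1)_7 → 2² + 1² = 4 + 1 = 5
5 = (5)_7 → 5² = 25
25 = (3,4)_7 → 3² + 4² = 9 + 16 = 25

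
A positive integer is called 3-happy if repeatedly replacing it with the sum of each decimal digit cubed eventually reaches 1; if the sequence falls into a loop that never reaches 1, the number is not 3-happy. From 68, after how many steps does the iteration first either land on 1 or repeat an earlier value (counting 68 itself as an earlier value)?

68 → 6³ + 8³ = 216 + 512 = 728
728 → 7³ + 2³ + 8³ = 343 + 8 + 512 = 863
863 → 8³ + 6³ + 3³ = 512 + 216 + 27 = 755
755 → 7³ + 5³ + 5³ = 343 + 125 + 125 = 593
593 → 5³ + 9³ + 3³ = 125 + 729 + 27 = 881
881 → 8³ + 8³ + 1³ = 512 + 512 + 1 = 1025
1025 → 1³ + 0³ + 2³ + 5³ = 1 + 0 + 8 + 125 = 134
134 → 1³ + 3³ + 4³ = 1 + 27 + 64 = 92
92 → 9³ + 2³ = 729 + 8 = 737
737 → 7³ + 3³ + 7³ = 343 + 27 + 343 = 713
713 → 7³ + 1³ + 3³ = 343 + 1 + 27 = 371
371 → 3³ + 7³ + 1³ = 27 + 343 + 1 = 371  — 371 repeats.
That took 12 steps.

12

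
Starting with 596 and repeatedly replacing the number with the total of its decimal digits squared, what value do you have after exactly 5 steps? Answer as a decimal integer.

29

596 → 142
142 → 21
21 → 5
5 → 25
25 → 29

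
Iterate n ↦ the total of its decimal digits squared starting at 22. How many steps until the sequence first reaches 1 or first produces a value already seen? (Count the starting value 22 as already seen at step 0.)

14

22 → 8
8 → 64
64 → 52
52 → 29
29 → 85
85 → 89
89 → 145
145 → 42
42 → 20
20 → 4
4 → 16
16 → 37
37 → 58
58 → 89  — 89 repeats.
That took 14 steps.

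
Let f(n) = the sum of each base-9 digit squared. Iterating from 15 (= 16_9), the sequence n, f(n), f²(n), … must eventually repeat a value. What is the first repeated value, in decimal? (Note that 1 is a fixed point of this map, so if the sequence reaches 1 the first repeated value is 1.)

15 = (1,6)_9 → 37
37 = (4,1)_9 → 17
17 = (1,8)_9 → 65
65 = (7,2)_9 → 53
53 = (5,8)_9 → 89
89 = (1,0,8)_9 → 65  — 65 already appeared earlier.

65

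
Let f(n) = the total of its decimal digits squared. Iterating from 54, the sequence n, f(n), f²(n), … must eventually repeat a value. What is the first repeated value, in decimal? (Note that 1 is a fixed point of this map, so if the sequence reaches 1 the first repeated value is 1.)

89

54 → 41
41 → 17
17 → 50
50 → 25
25 → 29
29 → 85
85 → 89
89 → 145
145 → 42
42 → 20
20 → 4
4 → 16
16 → 37
37 → 58
58 → 89  — 89 already appeared earlier.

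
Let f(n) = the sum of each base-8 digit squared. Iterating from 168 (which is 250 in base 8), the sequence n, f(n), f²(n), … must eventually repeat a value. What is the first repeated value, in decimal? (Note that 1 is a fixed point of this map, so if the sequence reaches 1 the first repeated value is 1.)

20

168 = (2,5,0)_8 → 2² + 5² + 0² = 29
29 = (3,5)_8 → 3² + 5² = 34
34 = (4,2)_8 → 4² + 2² = 20
20 = (2,4)_8 → 2² + 4² = 20  — 20 already appeared earlier.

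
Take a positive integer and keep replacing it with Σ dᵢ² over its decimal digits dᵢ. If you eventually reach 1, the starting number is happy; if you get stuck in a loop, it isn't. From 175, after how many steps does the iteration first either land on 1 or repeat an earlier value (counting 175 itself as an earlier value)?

13

175 → 1² + 7² + 5² = 75
75 → 7² + 5² = 74
74 → 7² + 4² = 65
65 → 6² + 5² = 61
61 → 6² + 1² = 37
37 → 3² + 7² = 58
58 → 5² + 8² = 89
89 → 8² + 9² = 145
145 → 1² + 4² + 5² = 42
42 → 4² + 2² = 20
20 → 2² + 0² = 4
4 → 4² = 16
16 → 1² + 6² = 37  — 37 repeats.
That took 13 steps.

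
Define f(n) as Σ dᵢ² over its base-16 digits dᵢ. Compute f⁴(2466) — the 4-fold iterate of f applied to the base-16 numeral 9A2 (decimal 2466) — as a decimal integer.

241

2466 = (9,10,2)_16 → 9² + 10² + 2² = 185
185 = (11,9)_16 → 11² + 9² = 202
202 = (12,10)_16 → 12² + 10² = 244
244 = (15,4)_16 → 15² + 4² = 241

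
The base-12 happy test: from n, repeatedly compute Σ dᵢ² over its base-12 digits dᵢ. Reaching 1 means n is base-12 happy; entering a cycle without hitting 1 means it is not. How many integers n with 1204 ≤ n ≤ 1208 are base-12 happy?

1

1204: 1204 → 96 → 64 → 41 → 34 → 104 → 128 → 164 → 66 → 61 → 26 → 8 → 64  (repeats 64)
1205: 1205 → 105 → 145 → 2 → 4 → 16 → 17 → 26 → 8 → 64 → 41 → 34 → 104 → 128 → 164 → 66 → 61 → 26  (repeats 26)
1206: 1206 → 116 → 145 → 2 → 4 → 16 → 17 → 26 → 8 → 64 → 41 → 34 → 104 → 128 → 164 → 66 → 61 → 26  (repeats 26)
1207: 1207 → 129 → 181 → 11 → 121 → 101 → 89 → 74 → 40 → 25 → 5 → 25  (repeats 25)
1208: 1208 → 144 → 1  (reaches 1)
base-12 happy: 1208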